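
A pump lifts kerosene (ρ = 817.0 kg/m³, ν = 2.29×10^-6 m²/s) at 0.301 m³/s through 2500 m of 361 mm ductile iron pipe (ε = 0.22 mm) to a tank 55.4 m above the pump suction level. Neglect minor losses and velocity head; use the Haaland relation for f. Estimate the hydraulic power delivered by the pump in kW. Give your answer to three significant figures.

P_hyd ≈ 268 kW

V = 4Q/(πD²) = 2.941 m/s; Re = 4.64×10^5; ε/D = 6.09×10^-4; f = 0.01829
h_f = f(L/D)V²/2g = 55.84 m
Total head H = z + h_f = 55.4 + 55.84 = 111.2 m
P_hyd = ρgQH = 817.0·9.81·0.301·111.2 = 268.4 kW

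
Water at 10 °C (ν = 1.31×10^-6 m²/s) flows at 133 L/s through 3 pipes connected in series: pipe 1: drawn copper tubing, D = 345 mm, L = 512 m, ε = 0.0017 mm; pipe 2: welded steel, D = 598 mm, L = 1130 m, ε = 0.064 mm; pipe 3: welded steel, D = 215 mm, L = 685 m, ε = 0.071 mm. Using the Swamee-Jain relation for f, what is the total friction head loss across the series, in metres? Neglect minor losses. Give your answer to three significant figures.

H ≈ 38.3 m

Pipe 1: V = 1.423 m/s, Re = 3.75×10^5, ε/D = 4.93×10^-6, f = 0.01386, h_1 = f(L/D)V²/2g = 2.122 m
Pipe 2: V = 0.4735 m/s, Re = 2.16×10^5, ε/D = 1.07×10^-4, f = 0.01625, h_2 = f(L/D)V²/2g = 0.3510 m
Pipe 3: V = 3.663 m/s, Re = 6.01×10^5, ε/D = 3.30×10^-4, f = 0.01642, h_3 = f(L/D)V²/2g = 35.79 m
Series → Q common, losses add: H = Σh = 38.26 m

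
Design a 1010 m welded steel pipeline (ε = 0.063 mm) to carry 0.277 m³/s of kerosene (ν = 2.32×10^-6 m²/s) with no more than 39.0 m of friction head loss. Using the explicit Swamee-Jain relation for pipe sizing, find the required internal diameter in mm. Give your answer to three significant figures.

D ≈ 307 mm

Swamee-Jain (Type III): D = 0.66·[ε^1.25·(LQ²/(gh_f))^4.75 + ν·Q^9.4·(L/(gh_f))^5.2]^0.04
LQ²/(gh_f) = 0.2026; L/(gh_f) = 2.640
Term 1 = ε^1.25·(…)^4.75 = 2.85×10^-9; Term 2 = ν·Q^9.4·(…)^5.2 = 2.08×10^-9
D = 0.66·(2.85×10^-9 + 2.08×10^-9)^0.04 = 0.3071 m = 307 mm
Check: V = 3.74 m/s, Re = 4.95×10^5, f = 0.01557, h_f = 36.5 m ≈ 39.0 m ✓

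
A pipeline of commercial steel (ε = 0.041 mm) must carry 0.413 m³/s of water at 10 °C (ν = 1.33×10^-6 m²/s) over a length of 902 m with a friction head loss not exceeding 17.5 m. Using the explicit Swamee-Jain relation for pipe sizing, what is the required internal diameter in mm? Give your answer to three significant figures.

D ≈ 400 mm

Swamee-Jain (Type III): D = 0.66·[ε^1.25·(LQ²/(gh_f))^4.75 + ν·Q^9.4·(L/(gh_f))^5.2]^0.04
LQ²/(gh_f) = 0.8962; L/(gh_f) = 5.254
Term 1 = ε^1.25·(…)^4.75 = 1.95×10^-6; Term 2 = ν·Q^9.4·(…)^5.2 = 1.82×10^-6
D = 0.66·(1.95×10^-6 + 1.82×10^-6)^0.04 = 0.4005 m = 400 mm
Check: V = 3.28 m/s, Re = 9.87×10^5, f = 0.01356, h_f = 16.7 m ≈ 17.5 m ✓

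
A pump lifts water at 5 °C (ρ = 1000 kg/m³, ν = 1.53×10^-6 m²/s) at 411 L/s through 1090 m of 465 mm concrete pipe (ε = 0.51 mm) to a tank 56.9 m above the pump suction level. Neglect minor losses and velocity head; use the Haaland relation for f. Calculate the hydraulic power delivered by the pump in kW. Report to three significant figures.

V = 4Q/(πD²) = 2.420 m/s; Re = 7.36×10^5; ε/D = 0.00110; f = 0.02046
h_f = f(L/D)V²/2g = 14.32 m
Total head H = z + h_f = 56.9 + 14.32 = 71.22 m
P_hyd = ρgQH = 1000·9.81·0.411·71.22 = 287.1 kW

P_hyd ≈ 287 kW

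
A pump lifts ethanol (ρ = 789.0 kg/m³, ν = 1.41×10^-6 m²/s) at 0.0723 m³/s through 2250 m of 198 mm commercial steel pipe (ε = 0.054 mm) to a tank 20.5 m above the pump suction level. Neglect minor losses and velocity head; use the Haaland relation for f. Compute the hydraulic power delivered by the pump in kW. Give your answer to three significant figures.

V = 4Q/(πD²) = 2.348 m/s; Re = 3.30×10^5; ε/D = 2.73×10^-4; f = 0.01646
h_f = f(L/D)V²/2g = 52.58 m
Total head H = z + h_f = 20.5 + 52.58 = 73.08 m
P_hyd = ρgQH = 789.0·9.81·0.0723·73.08 = 40.89 kW

P_hyd ≈ 40.9 kW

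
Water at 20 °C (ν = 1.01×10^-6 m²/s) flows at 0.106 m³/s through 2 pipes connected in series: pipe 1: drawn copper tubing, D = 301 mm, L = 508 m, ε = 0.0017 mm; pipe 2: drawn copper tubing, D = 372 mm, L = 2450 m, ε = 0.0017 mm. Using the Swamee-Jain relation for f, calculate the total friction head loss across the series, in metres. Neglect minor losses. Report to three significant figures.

H ≈ 7.03 m

Pipe 1: V = 1.490 m/s, Re = 4.44×10^5, ε/D = 5.65×10^-6, f = 0.01346, h_1 = f(L/D)V²/2g = 2.569 m
Pipe 2: V = 0.9753 m/s, Re = 3.59×10^5, ε/D = 4.57×10^-6, f = 0.01396, h_2 = f(L/D)V²/2g = 4.458 m
Series → Q common, losses add: H = Σh = 7.027 m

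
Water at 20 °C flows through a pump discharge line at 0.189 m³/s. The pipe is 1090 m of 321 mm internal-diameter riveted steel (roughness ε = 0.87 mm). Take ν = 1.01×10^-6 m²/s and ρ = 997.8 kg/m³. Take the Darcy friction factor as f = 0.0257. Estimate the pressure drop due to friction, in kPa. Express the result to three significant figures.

V = 4Q/(πD²) = 4·0.189/(π·0.321²) = 2.335 m/s
h_f = f(L/D)V²/(2g) = 0.02570·(1090/0.321)·2.335²/(2·9.81) = 24.26 m
Δp = ρg·h_f = 997.8·9.81·24.26 = 237.5 kPa

Δp ≈ 237 kPa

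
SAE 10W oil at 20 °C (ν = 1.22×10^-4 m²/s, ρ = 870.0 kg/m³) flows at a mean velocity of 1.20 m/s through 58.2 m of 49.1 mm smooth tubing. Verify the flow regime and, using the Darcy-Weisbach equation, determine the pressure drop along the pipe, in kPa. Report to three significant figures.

Δp ≈ 98.4 kPa

Re = VD/ν = 1.20·0.04910/1.22×10^-4 = 483 → laminar (Re < 2300)
f = 64/Re = 0.1325
h_f = f(L/D)V²/(2g) = 0.1325·(58.2/0.04910)·1.20²/(2·9.81) = 11.53 m
Δp = ρg·h_f = 870.0·9.81·11.53 = 98.39 kPa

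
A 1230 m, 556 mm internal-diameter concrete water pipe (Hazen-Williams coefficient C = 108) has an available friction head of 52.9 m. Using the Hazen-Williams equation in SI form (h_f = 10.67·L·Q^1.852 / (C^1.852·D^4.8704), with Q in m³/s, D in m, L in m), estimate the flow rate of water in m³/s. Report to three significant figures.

Q ≈ 1.17 m³/s

Rearranging: Q = [h_f·C^1.852·D^4.8704 / (10.67·L)]^(1/1.852)
Q = [52.9·108^1.852·0.556^4.8704 / (10.67·1230)]^0.540 = 1.175 m³/s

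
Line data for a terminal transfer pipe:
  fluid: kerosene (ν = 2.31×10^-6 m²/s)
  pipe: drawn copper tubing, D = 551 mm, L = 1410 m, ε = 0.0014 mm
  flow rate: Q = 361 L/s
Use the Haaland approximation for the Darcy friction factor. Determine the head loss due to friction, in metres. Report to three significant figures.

V = 4Q/(πD²) = 4·0.361/(π·0.551²) = 1.514 m/s
Re = VD/ν = 1.514·0.551/2.31×10^-6 = 3.61×10^5 → turbulent
ε/D = 0.0014/551 = 2.54×10^-6
Haaland: f = 0.01388
h_f = f(L/D)V²/(2g) = 0.01388·(1410/0.551)·1.514²/(2·9.81) = 4.149 m

h_f ≈ 4.15 m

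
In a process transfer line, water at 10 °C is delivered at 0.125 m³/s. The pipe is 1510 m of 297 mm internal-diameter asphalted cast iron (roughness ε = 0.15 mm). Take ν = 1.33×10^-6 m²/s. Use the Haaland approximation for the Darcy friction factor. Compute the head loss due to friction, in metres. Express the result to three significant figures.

V = 4Q/(πD²) = 4·0.125/(π·0.297²) = 1.804 m/s
Re = VD/ν = 1.804·0.297/1.33×10^-6 = 4.03×10^5 → turbulent
ε/D = 0.15/297 = 5.05×10^-4
Haaland: f = 0.01779
h_f = f(L/D)V²/(2g) = 0.01779·(1510/0.297)·1.804²/(2·9.81) = 15.01 m

h_f ≈ 15.0 m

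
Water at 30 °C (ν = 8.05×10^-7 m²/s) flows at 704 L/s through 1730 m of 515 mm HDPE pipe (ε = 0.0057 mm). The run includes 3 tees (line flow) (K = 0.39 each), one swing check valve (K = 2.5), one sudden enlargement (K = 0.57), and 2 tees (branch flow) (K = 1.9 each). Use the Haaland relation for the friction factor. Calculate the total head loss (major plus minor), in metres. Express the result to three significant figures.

V = 4Q/(πD²) = 3.380 m/s; V²/2g = 0.5822 m
Re = 2.16×10^6, ε/D = 1.11×10^-5 → f = 0.01056 (Haaland)
Major: h_f = f(L/D)·V²/2g = 0.01056·3359·0.5822 = 20.66 m
Minor: ΣK = 8.04; h_m = ΣK·V²/2g = 4.681 m
Total H_L = 20.66 + 4.681 = 25.34 m

H_L ≈ 25.3 m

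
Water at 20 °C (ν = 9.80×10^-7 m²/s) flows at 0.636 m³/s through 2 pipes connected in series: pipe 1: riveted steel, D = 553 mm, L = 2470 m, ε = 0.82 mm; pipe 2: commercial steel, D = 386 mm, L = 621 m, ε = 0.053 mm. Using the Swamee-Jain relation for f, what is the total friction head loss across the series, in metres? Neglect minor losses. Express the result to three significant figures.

Pipe 1: V = 2.648 m/s, Re = 1.49×10^6, ε/D = 0.00148, f = 0.02188, h_1 = f(L/D)V²/2g = 34.93 m
Pipe 2: V = 5.435 m/s, Re = 2.14×10^6, ε/D = 1.37×10^-4, f = 0.01344, h_2 = f(L/D)V²/2g = 32.55 m
Series → Q common, losses add: H = Σh = 67.48 m

H ≈ 67.5 m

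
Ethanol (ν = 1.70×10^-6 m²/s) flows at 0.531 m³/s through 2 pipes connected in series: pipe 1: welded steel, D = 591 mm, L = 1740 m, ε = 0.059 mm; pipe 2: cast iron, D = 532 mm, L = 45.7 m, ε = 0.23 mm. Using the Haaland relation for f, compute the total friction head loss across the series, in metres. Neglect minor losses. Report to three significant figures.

H ≈ 8.19 m

Pipe 1: V = 1.936 m/s, Re = 6.73×10^5, ε/D = 9.98×10^-5, f = 0.01381, h_1 = f(L/D)V²/2g = 7.765 m
Pipe 2: V = 2.389 m/s, Re = 7.48×10^5, ε/D = 4.32×10^-4, f = 0.01684, h_2 = f(L/D)V²/2g = 0.4208 m
Series → Q common, losses add: H = Σh = 8.186 m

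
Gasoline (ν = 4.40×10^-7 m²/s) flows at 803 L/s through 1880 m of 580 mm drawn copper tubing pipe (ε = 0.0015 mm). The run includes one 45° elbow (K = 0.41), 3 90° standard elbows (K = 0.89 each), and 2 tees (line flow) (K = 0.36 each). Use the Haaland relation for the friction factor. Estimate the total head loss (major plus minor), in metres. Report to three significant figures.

V = 4Q/(πD²) = 3.039 m/s; V²/2g = 0.4708 m
Re = 4.01×10^6, ε/D = 2.59×10^-6 → f = 0.009406 (Haaland)
Major: h_f = f(L/D)·V²/2g = 0.009406·3241·0.4708 = 14.35 m
Minor: ΣK = 3.80; h_m = ΣK·V²/2g = 1.789 m
Total H_L = 14.35 + 1.789 = 16.14 m

H_L ≈ 16.1 m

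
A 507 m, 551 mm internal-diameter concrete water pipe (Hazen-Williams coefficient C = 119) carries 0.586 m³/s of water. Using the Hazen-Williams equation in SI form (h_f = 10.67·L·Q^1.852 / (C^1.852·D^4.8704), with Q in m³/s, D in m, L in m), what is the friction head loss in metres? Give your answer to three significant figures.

h_f ≈ 5.25 m

h_f = 10.67·507·0.586^1.852 / (119^1.852·0.551^4.8704) = 5.249 m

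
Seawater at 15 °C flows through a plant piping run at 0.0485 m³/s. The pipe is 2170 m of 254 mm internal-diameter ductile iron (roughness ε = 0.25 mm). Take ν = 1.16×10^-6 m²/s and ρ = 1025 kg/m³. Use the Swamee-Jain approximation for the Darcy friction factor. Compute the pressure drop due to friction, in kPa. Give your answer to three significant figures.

V = 4Q/(πD²) = 4·0.0485/(π·0.254²) = 0.9572 m/s
Re = VD/ν = 0.9572·0.254/1.16×10^-6 = 2.10×10^5 → turbulent
ε/D = 0.25/254 = 9.84×10^-4
Swamee-Jain: f = 0.02107
h_f = f(L/D)V²/(2g) = 0.02107·(2170/0.254)·0.9572²/(2·9.81) = 8.406 m
Δp = ρg·h_f = 1025·9.81·8.406 = 84.52 kPa

Δp ≈ 84.5 kPa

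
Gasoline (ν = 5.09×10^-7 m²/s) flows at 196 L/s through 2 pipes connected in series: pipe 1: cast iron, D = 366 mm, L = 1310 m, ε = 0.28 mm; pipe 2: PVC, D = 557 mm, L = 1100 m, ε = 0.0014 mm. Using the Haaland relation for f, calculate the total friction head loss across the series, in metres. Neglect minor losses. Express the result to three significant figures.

Pipe 1: V = 1.863 m/s, Re = 1.34×10^6, ε/D = 7.65×10^-4, f = 0.01870, h_1 = f(L/D)V²/2g = 11.84 m
Pipe 2: V = 0.8044 m/s, Re = 8.80×10^5, ε/D = 2.51×10^-6, f = 0.01188, h_2 = f(L/D)V²/2g = 0.7734 m
Series → Q common, losses add: H = Σh = 12.61 m

H ≈ 12.6 m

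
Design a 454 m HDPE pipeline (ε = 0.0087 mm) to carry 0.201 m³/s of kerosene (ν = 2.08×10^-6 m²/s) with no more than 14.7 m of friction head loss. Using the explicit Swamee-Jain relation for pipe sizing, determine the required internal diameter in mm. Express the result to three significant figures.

D ≈ 273 mm

Swamee-Jain (Type III): D = 0.66·[ε^1.25·(LQ²/(gh_f))^4.75 + ν·Q^9.4·(L/(gh_f))^5.2]^0.04
LQ²/(gh_f) = 0.1272; L/(gh_f) = 3.148
Term 1 = ε^1.25·(…)^4.75 = 2.63×10^-11; Term 2 = ν·Q^9.4·(…)^5.2 = 2.28×10^-10
D = 0.66·(2.63×10^-11 + 2.28×10^-10)^0.04 = 0.2728 m = 273 mm
Check: V = 3.44 m/s, Re = 4.51×10^5, f = 0.01380, h_f = 13.9 m ≈ 14.7 m ✓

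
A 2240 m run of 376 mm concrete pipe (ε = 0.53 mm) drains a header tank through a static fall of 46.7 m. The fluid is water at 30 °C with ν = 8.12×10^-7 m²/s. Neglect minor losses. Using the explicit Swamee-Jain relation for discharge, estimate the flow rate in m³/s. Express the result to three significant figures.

Q ≈ 0.296 m³/s

Swamee-Jain (Type II): Q = -0.965·√(gD⁵h_f/L)·ln[ε/(3.7D) + √(3.17ν²L/(gD³h_f))]
√(gD⁵h_f/L) = √(9.81·0.376⁵·46.7/2240) = 0.03920
ε/(3.7D) = 3.81×10^-4; √(3.17ν²L/(gD³h_f)) = 1.39×10^-5
Q = -0.965·0.03920·ln(3.948×10^-4) = 0.2965 m³/s
Check: V = 2.67 m/s, Re = 1.24×10^6, f = 0.02165, h_f = 46.9 m ≈ 46.7 m ✓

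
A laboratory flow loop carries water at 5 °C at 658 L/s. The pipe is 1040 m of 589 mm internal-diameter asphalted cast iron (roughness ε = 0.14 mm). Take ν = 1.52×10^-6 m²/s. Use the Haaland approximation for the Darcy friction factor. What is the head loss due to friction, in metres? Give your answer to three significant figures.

h_f ≈ 7.90 m

V = 4Q/(πD²) = 4·0.658/(π·0.589²) = 2.415 m/s
Re = VD/ν = 2.415·0.589/1.52×10^-6 = 9.36×10^5 → turbulent
ε/D = 0.14/589 = 2.38×10^-4
Haaland: f = 0.01505
h_f = f(L/D)V²/(2g) = 0.01505·(1040/0.589)·2.415²/(2·9.81) = 7.898 m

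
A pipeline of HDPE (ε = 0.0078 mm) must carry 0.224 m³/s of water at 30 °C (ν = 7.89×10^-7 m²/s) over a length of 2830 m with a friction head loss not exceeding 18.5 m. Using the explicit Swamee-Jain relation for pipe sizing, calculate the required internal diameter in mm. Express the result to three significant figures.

Swamee-Jain (Type III): D = 0.66·[ε^1.25·(LQ²/(gh_f))^4.75 + ν·Q^9.4·(L/(gh_f))^5.2]^0.04
LQ²/(gh_f) = 0.7824; L/(gh_f) = 15.59
Term 1 = ε^1.25·(…)^4.75 = 1.29×10^-7; Term 2 = ν·Q^9.4·(…)^5.2 = 9.83×10^-7
D = 0.66·(1.29×10^-7 + 9.83×10^-7)^0.04 = 0.3814 m = 381 mm
Check: V = 1.96 m/s, Re = 9.48×10^5, f = 0.01218, h_f = 17.7 m ≈ 18.5 m ✓

D ≈ 381 mm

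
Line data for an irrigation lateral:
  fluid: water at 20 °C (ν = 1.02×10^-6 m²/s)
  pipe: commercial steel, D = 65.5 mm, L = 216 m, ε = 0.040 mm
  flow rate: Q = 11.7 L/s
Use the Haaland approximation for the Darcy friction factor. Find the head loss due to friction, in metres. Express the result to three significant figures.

V = 4Q/(πD²) = 4·0.0117/(π·0.0655²) = 3.472 m/s
Re = VD/ν = 3.472·0.0655/1.02×10^-6 = 2.23×10^5 → turbulent
ε/D = 0.040/65.5 = 6.11×10^-4
Haaland: f = 0.01905
h_f = f(L/D)V²/(2g) = 0.01905·(216/0.0655)·3.472²/(2·9.81) = 38.59 m

h_f ≈ 38.6 m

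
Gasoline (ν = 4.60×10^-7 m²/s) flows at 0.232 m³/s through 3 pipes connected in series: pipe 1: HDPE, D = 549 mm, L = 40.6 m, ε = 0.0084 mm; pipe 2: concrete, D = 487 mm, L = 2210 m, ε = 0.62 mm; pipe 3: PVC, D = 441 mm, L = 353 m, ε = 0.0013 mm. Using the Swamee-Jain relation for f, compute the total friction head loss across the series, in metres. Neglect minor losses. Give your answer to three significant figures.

H ≈ 8.65 m

Pipe 1: V = 0.9801 m/s, Re = 1.17×10^6, ε/D = 1.53×10^-5, f = 0.01171, h_1 = f(L/D)V²/2g = 0.04240 m
Pipe 2: V = 1.245 m/s, Re = 1.32×10^6, ε/D = 0.00127, f = 0.02111, h_2 = f(L/D)V²/2g = 7.574 m
Pipe 3: V = 1.519 m/s, Re = 1.46×10^6, ε/D = 2.95×10^-6, f = 0.01100, h_3 = f(L/D)V²/2g = 1.035 m
Series → Q common, losses add: H = Σh = 8.651 m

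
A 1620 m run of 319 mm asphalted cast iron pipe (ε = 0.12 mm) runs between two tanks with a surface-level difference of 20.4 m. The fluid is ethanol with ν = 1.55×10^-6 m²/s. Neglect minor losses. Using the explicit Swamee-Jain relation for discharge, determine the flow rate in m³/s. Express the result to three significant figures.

Q ≈ 0.172 m³/s

Swamee-Jain (Type II): Q = -0.965·√(gD⁵h_f/L)·ln[ε/(3.7D) + √(3.17ν²L/(gD³h_f))]
√(gD⁵h_f/L) = √(9.81·0.319⁵·20.4/1620) = 0.02020
ε/(3.7D) = 1.02×10^-4; √(3.17ν²L/(gD³h_f)) = 4.36×10^-5
Q = -0.965·0.02020·ln(1.452×10^-4) = 0.1723 m³/s
Check: V = 2.16 m/s, Re = 4.44×10^5, f = 0.01708, h_f = 20.5 m ≈ 20.4 m ✓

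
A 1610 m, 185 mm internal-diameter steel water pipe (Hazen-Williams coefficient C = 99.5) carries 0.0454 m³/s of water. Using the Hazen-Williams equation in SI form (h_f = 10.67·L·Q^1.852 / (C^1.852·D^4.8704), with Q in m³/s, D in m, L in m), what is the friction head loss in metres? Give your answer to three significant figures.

h_f = 10.67·1610·0.0454^1.852 / (99.5^1.852·0.185^4.8704) = 41.41 m

h_f ≈ 41.4 m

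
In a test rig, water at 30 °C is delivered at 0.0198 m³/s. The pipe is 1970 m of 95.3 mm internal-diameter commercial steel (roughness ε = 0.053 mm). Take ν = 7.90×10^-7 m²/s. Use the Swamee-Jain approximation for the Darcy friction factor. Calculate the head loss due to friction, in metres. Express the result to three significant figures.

h_f ≈ 150 m

V = 4Q/(πD²) = 4·0.0198/(π·0.0953²) = 2.776 m/s
Re = VD/ν = 2.776·0.0953/7.90×10^-7 = 3.35×10^5 → turbulent
ε/D = 0.053/95.3 = 5.56×10^-4
Swamee-Jain: f = 0.01851
h_f = f(L/D)V²/(2g) = 0.01851·(1970/0.0953)·2.776²/(2·9.81) = 150.3 m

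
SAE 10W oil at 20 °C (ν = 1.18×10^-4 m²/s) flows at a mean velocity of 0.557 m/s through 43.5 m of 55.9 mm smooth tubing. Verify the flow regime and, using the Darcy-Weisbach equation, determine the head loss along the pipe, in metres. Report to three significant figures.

h_f ≈ 2.98 m

Re = VD/ν = 0.557·0.05590/1.18×10^-4 = 264 → laminar (Re < 2300)
f = 64/Re = 0.2425
h_f = f(L/D)V²/(2g) = 0.2425·(43.5/0.05590)·0.557²/(2·9.81) = 2.985 m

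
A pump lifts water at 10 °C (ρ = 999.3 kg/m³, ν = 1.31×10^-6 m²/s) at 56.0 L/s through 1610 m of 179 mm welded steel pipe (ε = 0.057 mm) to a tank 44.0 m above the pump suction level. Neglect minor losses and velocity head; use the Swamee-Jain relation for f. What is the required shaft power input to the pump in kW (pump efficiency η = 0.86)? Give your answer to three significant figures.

P_shaft ≈ 53.0 kW

V = 4Q/(πD²) = 2.225 m/s; Re = 3.04×10^5; ε/D = 3.18×10^-4; f = 0.01717
h_f = f(L/D)V²/2g = 38.98 m
Total head H = z + h_f = 44.0 + 38.98 = 82.98 m
P_hyd = ρgQH = 999.3·9.81·0.0560·82.98 = 45.55 kW
P_shaft = P_hyd/η = 45.55/0.86 = 52.97 kW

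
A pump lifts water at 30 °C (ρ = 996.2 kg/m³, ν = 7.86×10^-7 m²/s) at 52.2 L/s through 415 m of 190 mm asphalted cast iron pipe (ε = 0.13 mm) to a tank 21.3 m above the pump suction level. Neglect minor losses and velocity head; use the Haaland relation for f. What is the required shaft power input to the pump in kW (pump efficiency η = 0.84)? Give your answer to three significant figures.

V = 4Q/(πD²) = 1.841 m/s; Re = 4.45×10^5; ε/D = 6.84×10^-4; f = 0.01874
h_f = f(L/D)V²/2g = 7.070 m
Total head H = z + h_f = 21.3 + 7.070 = 28.37 m
P_hyd = ρgQH = 996.2·9.81·0.0522·28.37 = 14.47 kW
P_shaft = P_hyd/η = 14.47/0.84 = 17.23 kW

P_shaft ≈ 17.2 kW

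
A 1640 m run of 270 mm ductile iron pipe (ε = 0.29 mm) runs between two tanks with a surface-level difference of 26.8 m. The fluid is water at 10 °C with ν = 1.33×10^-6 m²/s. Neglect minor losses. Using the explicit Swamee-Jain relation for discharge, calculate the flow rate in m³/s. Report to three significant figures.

Q ≈ 0.117 m³/s

Swamee-Jain (Type II): Q = -0.965·√(gD⁵h_f/L)·ln[ε/(3.7D) + √(3.17ν²L/(gD³h_f))]
√(gD⁵h_f/L) = √(9.81·0.270⁵·26.8/1640) = 0.01517
ε/(3.7D) = 2.90×10^-4; √(3.17ν²L/(gD³h_f)) = 4.22×10^-5
Q = -0.965·0.01517·ln(3.324×10^-4) = 0.1172 m³/s
Check: V = 2.05 m/s, Re = 4.16×10^5, f = 0.02079, h_f = 27.0 m ≈ 26.8 m ✓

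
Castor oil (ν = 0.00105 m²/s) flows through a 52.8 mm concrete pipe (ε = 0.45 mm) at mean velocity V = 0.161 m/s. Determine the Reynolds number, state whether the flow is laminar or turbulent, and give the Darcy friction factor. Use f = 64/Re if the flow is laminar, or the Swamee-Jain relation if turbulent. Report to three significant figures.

Re ≈ 8.10; laminar; f = 64/Re ≈ 7.91

Re = VD/ν = 0.1610·0.0528/0.00105 = 8.10
Re < 2300 → laminar → f = 64/Re = 7.905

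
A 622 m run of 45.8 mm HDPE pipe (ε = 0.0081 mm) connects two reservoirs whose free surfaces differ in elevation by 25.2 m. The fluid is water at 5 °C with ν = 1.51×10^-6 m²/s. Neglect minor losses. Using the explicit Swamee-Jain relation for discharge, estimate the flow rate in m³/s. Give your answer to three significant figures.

Swamee-Jain (Type II): Q = -0.965·√(gD⁵h_f/L)·ln[ε/(3.7D) + √(3.17ν²L/(gD³h_f))]
√(gD⁵h_f/L) = √(9.81·0.0458⁵·25.2/622) = 2.830×10^-4
ε/(3.7D) = 4.78×10^-5; √(3.17ν²L/(gD³h_f)) = 4.35×10^-4
Q = -0.965·2.830×10^-4·ln(4.829×10^-4) = 0.002085 m³/s
Check: V = 1.27 m/s, Re = 3.84×10^4, f = 0.02267, h_f = 25.1 m ≈ 25.2 m ✓

Q ≈ 0.00209 m³/s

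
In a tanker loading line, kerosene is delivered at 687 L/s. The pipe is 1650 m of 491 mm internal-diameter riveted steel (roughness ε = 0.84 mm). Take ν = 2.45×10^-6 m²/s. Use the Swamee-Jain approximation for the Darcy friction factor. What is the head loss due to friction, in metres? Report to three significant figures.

h_f ≈ 51.5 m

V = 4Q/(πD²) = 4·0.687/(π·0.491²) = 3.628 m/s
Re = VD/ν = 3.628·0.491/2.45×10^-6 = 7.27×10^5 → turbulent
ε/D = 0.84/491 = 0.00171
Swamee-Jain: f = 0.02286
h_f = f(L/D)V²/(2g) = 0.02286·(1650/0.491)·3.628²/(2·9.81) = 51.53 m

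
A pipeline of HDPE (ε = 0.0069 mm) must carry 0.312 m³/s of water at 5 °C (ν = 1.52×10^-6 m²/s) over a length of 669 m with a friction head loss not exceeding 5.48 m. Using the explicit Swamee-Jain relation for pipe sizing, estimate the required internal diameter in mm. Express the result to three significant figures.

Swamee-Jain (Type III): D = 0.66·[ε^1.25·(LQ²/(gh_f))^4.75 + ν·Q^9.4·(L/(gh_f))^5.2]^0.04
LQ²/(gh_f) = 1.211; L/(gh_f) = 12.44
Term 1 = ε^1.25·(…)^4.75 = 8.79×10^-7; Term 2 = ν·Q^9.4·(…)^5.2 = 1.32×10^-5
D = 0.66·(8.79×10^-7 + 1.32×10^-5)^0.04 = 0.4222 m = 422 mm
Check: V = 2.23 m/s, Re = 6.19×10^5, f = 0.01290, h_f = 5.18 m ≈ 5.48 m ✓

D ≈ 422 mm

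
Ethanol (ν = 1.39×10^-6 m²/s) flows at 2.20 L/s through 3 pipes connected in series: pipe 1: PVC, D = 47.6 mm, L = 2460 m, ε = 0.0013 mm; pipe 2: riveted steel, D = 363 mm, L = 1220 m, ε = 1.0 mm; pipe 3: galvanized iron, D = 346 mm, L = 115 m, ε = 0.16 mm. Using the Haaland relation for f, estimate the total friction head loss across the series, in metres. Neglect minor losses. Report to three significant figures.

H ≈ 86.9 m

Pipe 1: V = 1.236 m/s, Re = 4.23×10^4, ε/D = 2.73×10^-5, f = 0.02157, h_1 = f(L/D)V²/2g = 86.85 m
Pipe 2: V = 0.02126 m/s, Re = 5550, ε/D = 0.00275, f = 0.03933, h_2 = f(L/D)V²/2g = 0.003045 m
Pipe 3: V = 0.02340 m/s, Re = 5820, ε/D = 4.62×10^-4, f = 0.03646, h_3 = f(L/D)V²/2g = 3.381×10^-4 m
Series → Q common, losses add: H = Σh = 86.85 m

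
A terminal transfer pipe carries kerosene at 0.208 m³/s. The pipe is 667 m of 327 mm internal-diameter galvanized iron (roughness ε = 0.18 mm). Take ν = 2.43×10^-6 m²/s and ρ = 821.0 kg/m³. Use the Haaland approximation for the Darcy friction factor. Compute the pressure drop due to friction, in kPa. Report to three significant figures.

V = 4Q/(πD²) = 4·0.208/(π·0.327²) = 2.477 m/s
Re = VD/ν = 2.477·0.327/2.43×10^-6 = 3.33×10^5 → turbulent
ε/D = 0.18/327 = 5.50×10^-4
Haaland: f = 0.01825
h_f = f(L/D)V²/(2g) = 0.01825·(667/0.327)·2.477²/(2·9.81) = 11.64 m
Δp = ρg·h_f = 821.0·9.81·11.64 = 93.72 kPa

Δp ≈ 93.7 kPa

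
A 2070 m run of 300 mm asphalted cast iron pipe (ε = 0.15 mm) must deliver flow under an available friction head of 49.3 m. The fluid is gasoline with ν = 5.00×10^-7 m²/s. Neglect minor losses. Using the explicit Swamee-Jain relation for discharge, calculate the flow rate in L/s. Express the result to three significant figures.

Swamee-Jain (Type II): Q = -0.965·√(gD⁵h_f/L)·ln[ε/(3.7D) + √(3.17ν²L/(gD³h_f))]
√(gD⁵h_f/L) = √(9.81·0.300⁵·49.3/2070) = 0.02383
ε/(3.7D) = 1.35×10^-4; √(3.17ν²L/(gD³h_f)) = 1.12×10^-5
Q = -0.965·0.02383·ln(1.463×10^-4) = 0.2030 m³/s
Check: V = 2.87 m/s, Re = 1.72×10^6, f = 0.01707, h_f = 49.5 m ≈ 49.3 m ✓

Q ≈ 203 L/s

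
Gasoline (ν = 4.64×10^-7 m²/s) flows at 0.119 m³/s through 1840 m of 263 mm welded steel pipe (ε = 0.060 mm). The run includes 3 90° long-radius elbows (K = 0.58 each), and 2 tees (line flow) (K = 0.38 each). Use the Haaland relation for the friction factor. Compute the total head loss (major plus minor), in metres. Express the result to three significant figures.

V = 4Q/(πD²) = 2.191 m/s; V²/2g = 0.2446 m
Re = 1.24×10^6, ε/D = 2.28×10^-4 → f = 0.01476 (Haaland)
Major: h_f = f(L/D)·V²/2g = 0.01476·6996·0.2446 = 25.26 m
Minor: ΣK = 2.50; h_m = ΣK·V²/2g = 0.6114 m
Total H_L = 25.26 + 0.6114 = 25.87 m

H_L ≈ 25.9 m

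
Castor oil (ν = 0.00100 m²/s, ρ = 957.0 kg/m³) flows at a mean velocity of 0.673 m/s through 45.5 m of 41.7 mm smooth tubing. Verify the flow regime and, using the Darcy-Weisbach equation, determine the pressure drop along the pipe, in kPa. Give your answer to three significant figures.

Re = VD/ν = 0.673·0.04170/0.00100 = 28.1 → laminar (Re < 2300)
f = 64/Re = 2.280
h_f = f(L/D)V²/(2g) = 2.280·(45.5/0.04170)·0.673²/(2·9.81) = 57.44 m
Δp = ρg·h_f = 957.0·9.81·57.44 = 539.3 kPa

Δp ≈ 539 kPa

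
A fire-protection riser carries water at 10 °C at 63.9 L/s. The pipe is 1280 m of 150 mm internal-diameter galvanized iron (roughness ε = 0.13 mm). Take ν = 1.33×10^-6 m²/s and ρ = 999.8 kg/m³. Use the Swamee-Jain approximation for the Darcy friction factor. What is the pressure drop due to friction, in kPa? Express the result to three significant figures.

V = 4Q/(πD²) = 4·0.0639/(π·0.150²) = 3.616 m/s
Re = VD/ν = 3.616·0.150/1.33×10^-6 = 4.08×10^5 → turbulent
ε/D = 0.13/150 = 8.67×10^-4
Swamee-Jain: f = 0.01990
h_f = f(L/D)V²/(2g) = 0.01990·(1280/0.150)·3.616²/(2·9.81) = 113.2 m
Δp = ρg·h_f = 999.8·9.81·113.2 = 1110 kPa

Δp ≈ 1110 kPa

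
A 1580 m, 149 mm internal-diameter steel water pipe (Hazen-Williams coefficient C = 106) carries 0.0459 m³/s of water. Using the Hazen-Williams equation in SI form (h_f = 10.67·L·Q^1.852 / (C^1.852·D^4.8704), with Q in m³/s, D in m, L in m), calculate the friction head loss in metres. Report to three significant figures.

h_f ≈ 106 m

h_f = 10.67·1580·0.0459^1.852 / (106^1.852·0.149^4.8704) = 105.8 m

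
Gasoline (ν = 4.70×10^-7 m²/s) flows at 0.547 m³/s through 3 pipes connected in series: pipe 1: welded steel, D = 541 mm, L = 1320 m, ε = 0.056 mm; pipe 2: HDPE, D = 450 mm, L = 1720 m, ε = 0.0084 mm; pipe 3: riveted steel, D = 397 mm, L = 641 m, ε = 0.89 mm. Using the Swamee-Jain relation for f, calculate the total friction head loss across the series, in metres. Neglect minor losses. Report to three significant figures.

H ≈ 72.0 m

Pipe 1: V = 2.380 m/s, Re = 2.74×10^6, ε/D = 1.04×10^-4, f = 0.01274, h_1 = f(L/D)V²/2g = 8.973 m
Pipe 2: V = 3.439 m/s, Re = 3.29×10^6, ε/D = 1.87×10^-5, f = 0.01045, h_2 = f(L/D)V²/2g = 24.09 m
Pipe 3: V = 4.419 m/s, Re = 3.73×10^6, ε/D = 0.00224, f = 0.02422, h_3 = f(L/D)V²/2g = 38.92 m
Series → Q common, losses add: H = Σh = 71.98 m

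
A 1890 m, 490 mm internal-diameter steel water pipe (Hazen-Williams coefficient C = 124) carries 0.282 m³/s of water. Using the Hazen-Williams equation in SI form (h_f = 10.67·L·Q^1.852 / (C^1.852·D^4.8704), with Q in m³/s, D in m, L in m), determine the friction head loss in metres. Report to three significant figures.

h_f = 10.67·1890·0.282^1.852 / (124^1.852·0.490^4.8704) = 8.286 m

h_f ≈ 8.29 m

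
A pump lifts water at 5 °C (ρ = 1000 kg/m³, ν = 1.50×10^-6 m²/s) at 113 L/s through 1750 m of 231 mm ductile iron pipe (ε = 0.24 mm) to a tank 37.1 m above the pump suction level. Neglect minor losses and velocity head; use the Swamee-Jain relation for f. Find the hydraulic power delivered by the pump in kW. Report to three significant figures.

V = 4Q/(πD²) = 2.696 m/s; Re = 4.15×10^5; ε/D = 0.00104; f = 0.02064
h_f = f(L/D)V²/2g = 57.95 m
Total head H = z + h_f = 37.1 + 57.95 = 95.05 m
P_hyd = ρgQH = 1000·9.81·0.113·95.05 = 105.4 kW

P_hyd ≈ 105 kW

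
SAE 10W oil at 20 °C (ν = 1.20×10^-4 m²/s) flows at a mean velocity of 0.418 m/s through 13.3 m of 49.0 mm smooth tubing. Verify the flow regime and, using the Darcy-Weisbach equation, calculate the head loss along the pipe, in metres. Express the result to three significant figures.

Re = VD/ν = 0.418·0.04900/1.20×10^-4 = 171 → laminar (Re < 2300)
f = 64/Re = 0.3750
h_f = f(L/D)V²/(2g) = 0.3750·(13.3/0.04900)·0.418²/(2·9.81) = 0.9064 m

h_f ≈ 0.906 m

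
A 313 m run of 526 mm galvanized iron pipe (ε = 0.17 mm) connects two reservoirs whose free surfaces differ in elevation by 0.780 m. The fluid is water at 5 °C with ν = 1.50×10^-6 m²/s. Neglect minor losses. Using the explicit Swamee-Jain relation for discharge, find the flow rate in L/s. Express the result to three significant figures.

Swamee-Jain (Type II): Q = -0.965·√(gD⁵h_f/L)·ln[ε/(3.7D) + √(3.17ν²L/(gD³h_f))]
√(gD⁵h_f/L) = √(9.81·0.526⁵·0.780/313) = 0.03137
ε/(3.7D) = 8.73×10^-5; √(3.17ν²L/(gD³h_f)) = 4.48×10^-5
Q = -0.965·0.03137·ln(1.321×10^-4) = 0.2704 m³/s
Check: V = 1.24 m/s, Re = 4.36×10^5, f = 0.01671, h_f = 0.785 m ≈ 0.780 m ✓

Q ≈ 270 L/s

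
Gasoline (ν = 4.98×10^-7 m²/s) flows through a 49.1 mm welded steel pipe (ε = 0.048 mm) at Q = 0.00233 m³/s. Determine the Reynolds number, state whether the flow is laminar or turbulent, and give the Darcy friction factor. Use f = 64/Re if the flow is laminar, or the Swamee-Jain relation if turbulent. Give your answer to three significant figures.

V = 4Q/(πD²) = 1.231 m/s
Re = VD/ν = 1.231·0.0491/4.98×10^-7 = 1.21×10^5
Re > 4000 → turbulent; ε/D = 9.78×10^-4
Swamee-Jain: f = 0.02188

Re ≈ 1.21×10^5; turbulent; f ≈ 0.0219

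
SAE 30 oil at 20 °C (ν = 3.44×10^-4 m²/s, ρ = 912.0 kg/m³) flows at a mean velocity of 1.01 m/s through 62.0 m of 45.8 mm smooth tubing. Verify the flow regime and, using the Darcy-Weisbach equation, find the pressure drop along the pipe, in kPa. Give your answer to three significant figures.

Re = VD/ν = 1.01·0.04580/3.44×10^-4 = 134 → laminar (Re < 2300)
f = 64/Re = 0.4759
h_f = f(L/D)V²/(2g) = 0.4759·(62.0/0.04580)·1.01²/(2·9.81) = 33.50 m
Δp = ρg·h_f = 912.0·9.81·33.50 = 299.7 kPa

Δp ≈ 300 kPa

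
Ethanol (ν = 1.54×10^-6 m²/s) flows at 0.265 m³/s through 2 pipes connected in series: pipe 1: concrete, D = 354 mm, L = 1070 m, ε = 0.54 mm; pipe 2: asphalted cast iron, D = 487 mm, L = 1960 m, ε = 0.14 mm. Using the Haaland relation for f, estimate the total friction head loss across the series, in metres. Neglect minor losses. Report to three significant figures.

Pipe 1: V = 2.692 m/s, Re = 6.19×10^5, ε/D = 0.00153, f = 0.02218, h_1 = f(L/D)V²/2g = 24.77 m
Pipe 2: V = 1.423 m/s, Re = 4.50×10^5, ε/D = 2.87×10^-4, f = 0.01617, h_2 = f(L/D)V²/2g = 6.714 m
Series → Q common, losses add: H = Σh = 31.48 m

H ≈ 31.5 m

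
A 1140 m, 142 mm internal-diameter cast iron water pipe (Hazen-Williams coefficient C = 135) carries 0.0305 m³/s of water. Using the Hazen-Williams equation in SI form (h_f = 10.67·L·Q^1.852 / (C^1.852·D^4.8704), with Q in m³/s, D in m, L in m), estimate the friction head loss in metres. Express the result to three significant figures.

h_f = 10.67·1140·0.0305^1.852 / (135^1.852·0.142^4.8704) = 28.93 m

h_f ≈ 28.9 m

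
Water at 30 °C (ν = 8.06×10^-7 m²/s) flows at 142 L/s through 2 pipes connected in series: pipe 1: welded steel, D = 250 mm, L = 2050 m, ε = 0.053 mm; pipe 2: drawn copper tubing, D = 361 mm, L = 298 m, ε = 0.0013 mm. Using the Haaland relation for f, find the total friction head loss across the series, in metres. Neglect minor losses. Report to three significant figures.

H ≈ 52.8 m

Pipe 1: V = 2.893 m/s, Re = 8.97×10^5, ε/D = 2.12×10^-4, f = 0.01481, h_1 = f(L/D)V²/2g = 51.81 m
Pipe 2: V = 1.387 m/s, Re = 6.21×10^5, ε/D = 3.60×10^-6, f = 0.01262, h_2 = f(L/D)V²/2g = 1.022 m
Series → Q common, losses add: H = Σh = 52.83 m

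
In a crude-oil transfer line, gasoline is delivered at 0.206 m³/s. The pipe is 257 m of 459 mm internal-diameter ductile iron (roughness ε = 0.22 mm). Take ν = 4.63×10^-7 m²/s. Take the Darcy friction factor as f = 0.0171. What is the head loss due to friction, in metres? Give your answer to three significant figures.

h_f ≈ 0.756 m

V = 4Q/(πD²) = 4·0.206/(π·0.459²) = 1.245 m/s
h_f = f(L/D)V²/(2g) = 0.01710·(257/0.459)·1.245²/(2·9.81) = 0.7563 m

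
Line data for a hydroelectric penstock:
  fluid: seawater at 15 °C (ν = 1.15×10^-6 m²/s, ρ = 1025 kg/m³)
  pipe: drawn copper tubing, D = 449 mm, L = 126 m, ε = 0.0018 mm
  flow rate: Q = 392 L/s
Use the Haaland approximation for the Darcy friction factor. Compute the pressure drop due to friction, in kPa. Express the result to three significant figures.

Δp ≈ 10.3 kPa

V = 4Q/(πD²) = 4·0.392/(π·0.449²) = 2.476 m/s
Re = VD/ν = 2.476·0.449/1.15×10^-6 = 9.67×10^5 → turbulent
ε/D = 0.0018/449 = 4.01×10^-6
Haaland: f = 0.01172
h_f = f(L/D)V²/(2g) = 0.01172·(126/0.449)·2.476²/(2·9.81) = 1.027 m
Δp = ρg·h_f = 1025·9.81·1.027 = 10.33 kPa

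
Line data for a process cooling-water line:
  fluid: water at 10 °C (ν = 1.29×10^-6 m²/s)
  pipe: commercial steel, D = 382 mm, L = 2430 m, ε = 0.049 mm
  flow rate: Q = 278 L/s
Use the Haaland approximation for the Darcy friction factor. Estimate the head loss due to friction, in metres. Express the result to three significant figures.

V = 4Q/(πD²) = 4·0.278/(π·0.382²) = 2.426 m/s
Re = VD/ν = 2.426·0.382/1.29×10^-6 = 7.18×10^5 → turbulent
ε/D = 0.049/382 = 1.28×10^-4
Haaland: f = 0.01408
h_f = f(L/D)V²/(2g) = 0.01408·(2430/0.382)·2.426²/(2·9.81) = 26.86 m

h_f ≈ 26.9 m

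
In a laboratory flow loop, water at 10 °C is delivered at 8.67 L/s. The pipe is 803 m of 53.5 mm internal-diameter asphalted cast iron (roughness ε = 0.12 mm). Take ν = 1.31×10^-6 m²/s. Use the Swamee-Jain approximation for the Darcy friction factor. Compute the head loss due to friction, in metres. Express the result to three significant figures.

h_f ≈ 289 m

V = 4Q/(πD²) = 4·0.00867/(π·0.0535²) = 3.857 m/s
Re = VD/ν = 3.857·0.0535/1.31×10^-6 = 1.58×10^5 → turbulent
ε/D = 0.12/53.5 = 0.00224
Swamee-Jain: f = 0.02538
h_f = f(L/D)V²/(2g) = 0.02538·(803/0.0535)·3.857²/(2·9.81) = 288.8 m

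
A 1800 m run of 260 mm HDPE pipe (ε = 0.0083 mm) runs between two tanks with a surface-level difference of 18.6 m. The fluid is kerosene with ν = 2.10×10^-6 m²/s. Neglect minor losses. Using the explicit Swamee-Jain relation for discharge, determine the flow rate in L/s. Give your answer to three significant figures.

Q ≈ 97.8 L/s

Swamee-Jain (Type II): Q = -0.965·√(gD⁵h_f/L)·ln[ε/(3.7D) + √(3.17ν²L/(gD³h_f))]
√(gD⁵h_f/L) = √(9.81·0.260⁵·18.6/1800) = 0.01097
ε/(3.7D) = 8.63×10^-6; √(3.17ν²L/(gD³h_f)) = 8.86×10^-5
Q = -0.965·0.01097·ln(9.721×10^-5) = 0.09784 m³/s
Check: V = 1.84 m/s, Re = 2.28×10^5, f = 0.01545, h_f = 18.5 m ≈ 18.6 m ✓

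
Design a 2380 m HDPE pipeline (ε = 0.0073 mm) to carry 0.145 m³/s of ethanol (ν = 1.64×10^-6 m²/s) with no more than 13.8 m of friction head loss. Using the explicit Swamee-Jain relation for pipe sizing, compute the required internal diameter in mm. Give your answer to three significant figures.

D ≈ 341 mm

Swamee-Jain (Type III): D = 0.66·[ε^1.25·(LQ²/(gh_f))^4.75 + ν·Q^9.4·(L/(gh_f))^5.2]^0.04
LQ²/(gh_f) = 0.3696; L/(gh_f) = 17.58
Term 1 = ε^1.25·(…)^4.75 = 3.36×10^-9; Term 2 = ν·Q^9.4·(…)^5.2 = 6.40×10^-8
D = 0.66·(3.36×10^-9 + 6.40×10^-8)^0.04 = 0.3409 m = 341 mm
Check: V = 1.59 m/s, Re = 3.30×10^5, f = 0.01438, h_f = 12.9 m ≈ 13.8 m ✓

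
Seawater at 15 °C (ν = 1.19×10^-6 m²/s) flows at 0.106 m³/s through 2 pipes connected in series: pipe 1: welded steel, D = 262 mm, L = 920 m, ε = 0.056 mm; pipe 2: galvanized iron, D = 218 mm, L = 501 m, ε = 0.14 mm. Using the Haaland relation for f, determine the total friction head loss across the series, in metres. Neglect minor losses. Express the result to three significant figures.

H ≈ 28.2 m

Pipe 1: V = 1.966 m/s, Re = 4.33×10^5, ε/D = 2.14×10^-4, f = 0.01560, h_1 = f(L/D)V²/2g = 10.80 m
Pipe 2: V = 2.840 m/s, Re = 5.20×10^5, ε/D = 6.42×10^-4, f = 0.01840, h_2 = f(L/D)V²/2g = 17.38 m
Series → Q common, losses add: H = Σh = 28.18 m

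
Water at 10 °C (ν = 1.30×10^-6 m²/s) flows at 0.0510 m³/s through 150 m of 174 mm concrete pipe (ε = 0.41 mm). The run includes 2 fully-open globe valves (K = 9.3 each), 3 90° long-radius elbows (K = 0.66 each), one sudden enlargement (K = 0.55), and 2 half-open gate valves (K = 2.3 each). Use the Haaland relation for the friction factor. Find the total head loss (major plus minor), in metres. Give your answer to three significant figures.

V = 4Q/(πD²) = 2.145 m/s; V²/2g = 0.2345 m
Re = 2.87×10^5, ε/D = 0.00236 → f = 0.02502 (Haaland)
Major: h_f = f(L/D)·V²/2g = 0.02502·862.1·0.2345 = 5.057 m
Minor: ΣK = 25.7; h_m = ΣK·V²/2g = 6.033 m
Total H_L = 5.057 + 6.033 = 11.09 m

H_L ≈ 11.1 m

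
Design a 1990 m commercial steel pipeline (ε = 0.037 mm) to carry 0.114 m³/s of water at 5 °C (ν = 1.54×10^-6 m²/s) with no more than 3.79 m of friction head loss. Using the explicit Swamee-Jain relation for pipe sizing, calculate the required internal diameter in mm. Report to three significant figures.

Swamee-Jain (Type III): D = 0.66·[ε^1.25·(LQ²/(gh_f))^4.75 + ν·Q^9.4·(L/(gh_f))^5.2]^0.04
LQ²/(gh_f) = 0.6956; L/(gh_f) = 53.52
Term 1 = ε^1.25·(…)^4.75 = 5.15×10^-7; Term 2 = ν·Q^9.4·(…)^5.2 = 2.05×10^-6
D = 0.66·(5.15×10^-7 + 2.05×10^-6)^0.04 = 0.3943 m = 394 mm
Check: V = 0.933 m/s, Re = 2.39×10^5, f = 0.01590, h_f = 3.56 m ≈ 3.79 m ✓

D ≈ 394 mm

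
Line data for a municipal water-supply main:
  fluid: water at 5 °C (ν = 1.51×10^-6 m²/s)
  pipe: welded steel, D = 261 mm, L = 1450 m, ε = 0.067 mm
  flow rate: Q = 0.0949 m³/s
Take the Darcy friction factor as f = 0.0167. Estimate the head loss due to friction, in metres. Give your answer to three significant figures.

V = 4Q/(πD²) = 4·0.0949/(π·0.261²) = 1.774 m/s
h_f = f(L/D)V²/(2g) = 0.01670·(1450/0.261)·1.774²/(2·9.81) = 14.88 m

h_f ≈ 14.9 m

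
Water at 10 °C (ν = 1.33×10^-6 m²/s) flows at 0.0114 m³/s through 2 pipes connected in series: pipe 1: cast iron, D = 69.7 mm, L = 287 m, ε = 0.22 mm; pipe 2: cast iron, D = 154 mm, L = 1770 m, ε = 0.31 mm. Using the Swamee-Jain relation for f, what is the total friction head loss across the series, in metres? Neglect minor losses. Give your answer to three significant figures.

Pipe 1: V = 2.988 m/s, Re = 1.57×10^5, ε/D = 0.00316, f = 0.02757, h_1 = f(L/D)V²/2g = 51.65 m
Pipe 2: V = 0.6120 m/s, Re = 7.09×10^4, ε/D = 0.00201, f = 0.02599, h_2 = f(L/D)V²/2g = 5.703 m
Series → Q common, losses add: H = Σh = 57.35 m

H ≈ 57.4 m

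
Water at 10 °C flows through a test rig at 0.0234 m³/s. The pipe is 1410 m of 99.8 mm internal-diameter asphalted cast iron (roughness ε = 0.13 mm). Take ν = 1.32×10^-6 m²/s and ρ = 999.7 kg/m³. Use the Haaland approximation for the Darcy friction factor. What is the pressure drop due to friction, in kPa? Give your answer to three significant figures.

Δp ≈ 1390 kPa

V = 4Q/(πD²) = 4·0.0234/(π·0.0998²) = 2.991 m/s
Re = VD/ν = 2.991·0.0998/1.32×10^-6 = 2.26×10^5 → turbulent
ε/D = 0.13/99.8 = 0.00130
Haaland: f = 0.02193
h_f = f(L/D)V²/(2g) = 0.02193·(1410/0.0998)·2.991²/(2·9.81) = 141.3 m
Δp = ρg·h_f = 999.7·9.81·141.3 = 1386 kPa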